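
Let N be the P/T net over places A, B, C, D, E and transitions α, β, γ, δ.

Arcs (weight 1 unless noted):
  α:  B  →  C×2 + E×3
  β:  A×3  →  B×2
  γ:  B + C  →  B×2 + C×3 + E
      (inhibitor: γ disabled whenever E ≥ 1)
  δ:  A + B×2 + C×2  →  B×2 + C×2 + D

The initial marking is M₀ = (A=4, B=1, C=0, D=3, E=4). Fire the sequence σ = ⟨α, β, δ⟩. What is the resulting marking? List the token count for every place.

(A=0, B=2, C=2, D=4, E=7)

step 1: fire α:  (A=4, B=1, C=0, D=3, E=4) → (A=4, B=0, C=2, D=3, E=7)
step 2: fire β:  (A=4, B=0, C=2, D=3, E=7) → (A=1, B=2, C=2, D=3, E=7)
step 3: fire δ:  (A=1, B=2, C=2, D=3, E=7) → (A=0, B=2, C=2, D=4, E=7)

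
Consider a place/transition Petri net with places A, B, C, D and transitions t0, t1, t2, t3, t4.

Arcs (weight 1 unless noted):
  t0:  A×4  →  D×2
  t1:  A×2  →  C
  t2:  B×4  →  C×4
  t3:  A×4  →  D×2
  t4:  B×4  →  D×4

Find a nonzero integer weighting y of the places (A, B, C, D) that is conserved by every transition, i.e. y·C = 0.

Incidence matrix C (rows=places, cols=transitions):
       t0   t1   t2   t3   t4
    A  -4   -2    0   -4    0
    B   0    0   -4    0   -4
    C   0    1    4    0    0
    D   2    0    0    2    4

Candidate y = [1, 2, 2, 2]; check y·C column-wise:
  col t0: 1·-4 + 2·0 + 2·0 + 2·2 = 0
  col t1: 1·-2 + 2·0 + 2·1 + 2·0 = 0
  col t2: 1·0 + 2·-4 + 2·4 + 2·0 = 0
  col t3: 1·-4 + 2·0 + 2·0 + 2·2 = 0
  col t4: 1·0 + 2·-4 + 2·0 + 2·4 = 0

y = (A:1, B:2, C:2, D:2)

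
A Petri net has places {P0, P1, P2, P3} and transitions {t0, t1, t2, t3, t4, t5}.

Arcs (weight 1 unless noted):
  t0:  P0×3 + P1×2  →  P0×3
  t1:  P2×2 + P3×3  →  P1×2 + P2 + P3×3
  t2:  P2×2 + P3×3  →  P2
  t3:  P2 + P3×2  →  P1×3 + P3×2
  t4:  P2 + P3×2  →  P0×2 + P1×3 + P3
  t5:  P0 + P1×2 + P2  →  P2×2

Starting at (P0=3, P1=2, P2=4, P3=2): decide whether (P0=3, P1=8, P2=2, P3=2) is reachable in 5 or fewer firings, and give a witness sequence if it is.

step 1: fire t3:  (P0=3, P1=2, P2=4, P3=2) → (P0=3, P1=5, P2=3, P3=2)
step 2: fire t3:  (P0=3, P1=5, P2=3, P3=2) → (P0=3, P1=8, P2=2, P3=2)

YES — reachable via ⟨t3, t3⟩ (2 firings)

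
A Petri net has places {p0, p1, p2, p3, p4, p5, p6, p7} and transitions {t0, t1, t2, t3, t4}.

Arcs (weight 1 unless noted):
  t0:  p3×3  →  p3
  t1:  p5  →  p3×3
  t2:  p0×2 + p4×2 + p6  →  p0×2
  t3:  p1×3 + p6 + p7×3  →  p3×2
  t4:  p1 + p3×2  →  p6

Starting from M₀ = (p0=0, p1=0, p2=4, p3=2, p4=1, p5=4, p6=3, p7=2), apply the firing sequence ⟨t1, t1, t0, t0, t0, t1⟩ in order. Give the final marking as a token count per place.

(p0=0, p1=0, p2=4, p3=5, p4=1, p5=1, p6=3, p7=2)

step 1: fire t1:  (p0=0, p1=0, p2=4, p3=2, p4=1, p5=4, p6=3, p7=2) → (p0=0, p1=0, p2=4, p3=5, p4=1, p5=3, p6=3, p7=2)
step 2: fire t1:  (p0=0, p1=0, p2=4, p3=5, p4=1, p5=3, p6=3, p7=2) → (p0=0, p1=0, p2=4, p3=8, p4=1, p5=2, p6=3, p7=2)
step 3: fire t0:  (p0=0, p1=0, p2=4, p3=8, p4=1, p5=2, p6=3, p7=2) → (p0=0, p1=0, p2=4, p3=6, p4=1, p5=2, p6=3, p7=2)
step 4: fire t0:  (p0=0, p1=0, p2=4, p3=6, p4=1, p5=2, p6=3, p7=2) → (p0=0, p1=0, p2=4, p3=4, p4=1, p5=2, p6=3, p7=2)
step 5: fire t0:  (p0=0, p1=0, p2=4, p3=4, p4=1, p5=2, p6=3, p7=2) → (p0=0, p1=0, p2=4, p3=2, p4=1, p5=2, p6=3, p7=2)
step 6: fire t1:  (p0=0, p1=0, p2=4, p3=2, p4=1, p5=2, p6=3, p7=2) → (p0=0, p1=0, p2=4, p3=5, p4=1, p5=1, p6=3, p7=2)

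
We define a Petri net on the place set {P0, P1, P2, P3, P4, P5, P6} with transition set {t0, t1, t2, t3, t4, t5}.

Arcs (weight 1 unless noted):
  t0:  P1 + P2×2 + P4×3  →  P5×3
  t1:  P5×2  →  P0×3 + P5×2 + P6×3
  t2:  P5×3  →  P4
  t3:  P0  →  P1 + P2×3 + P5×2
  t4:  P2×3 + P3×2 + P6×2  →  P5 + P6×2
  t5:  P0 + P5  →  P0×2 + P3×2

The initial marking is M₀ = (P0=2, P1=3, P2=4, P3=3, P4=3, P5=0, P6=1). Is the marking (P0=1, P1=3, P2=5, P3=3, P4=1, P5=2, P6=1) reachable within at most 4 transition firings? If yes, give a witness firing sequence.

YES — reachable via ⟨t0, t2, t3⟩ (3 firings)

step 1: fire t0:  (P0=2, P1=3, P2=4, P3=3, P4=3, P5=0, P6=1) → (P0=2, P1=2, P2=2, P3=3, P4=0, P5=3, P6=1)
step 2: fire t2:  (P0=2, P1=2, P2=2, P3=3, P4=0, P5=3, P6=1) → (P0=2, P1=2, P2=2, P3=3, P4=1, P5=0, P6=1)
step 3: fire t3:  (P0=2, P1=2, P2=2, P3=3, P4=1, P5=0, P6=1) → (P0=1, P1=3, P2=5, P3=3, P4=1, P5=2, P6=1)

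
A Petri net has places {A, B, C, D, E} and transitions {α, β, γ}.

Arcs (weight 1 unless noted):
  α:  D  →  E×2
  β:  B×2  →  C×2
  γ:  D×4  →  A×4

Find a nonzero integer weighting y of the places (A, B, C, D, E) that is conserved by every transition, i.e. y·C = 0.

y = (A:0, B:1, C:1, D:0, E:0)

Incidence matrix C (rows=places, cols=transitions):
        α    β    γ
    A   0    0    4
    B   0   -2    0
    C   0    2    0
    D  -1    0   -4
    E   2    0    0

Candidate y = [0, 1, 1, 0, 0]; check y·C column-wise:
  col α: 1·0 + 1·0 + 0·-1 + 0·2 = 0
  col β: 1·-2 + 1·2 = 0
  col γ: 0·4 + 1·0 + 1·0 + 0·-4 = 0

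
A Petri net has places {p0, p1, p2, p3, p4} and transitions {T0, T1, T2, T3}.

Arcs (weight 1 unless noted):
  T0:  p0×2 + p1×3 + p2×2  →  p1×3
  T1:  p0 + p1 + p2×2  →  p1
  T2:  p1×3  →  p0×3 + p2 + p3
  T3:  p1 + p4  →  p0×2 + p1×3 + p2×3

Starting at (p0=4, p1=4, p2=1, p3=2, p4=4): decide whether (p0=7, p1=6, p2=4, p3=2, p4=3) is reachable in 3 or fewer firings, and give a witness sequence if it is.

NO — not reachable within 3 firings

depth 0: 1 marking
depth 1: 3 markings reached so far
depth 2: 8 markings reached so far
depth 3: 18 markings reached so far
target is not among the 18 markings reachable within 3 steps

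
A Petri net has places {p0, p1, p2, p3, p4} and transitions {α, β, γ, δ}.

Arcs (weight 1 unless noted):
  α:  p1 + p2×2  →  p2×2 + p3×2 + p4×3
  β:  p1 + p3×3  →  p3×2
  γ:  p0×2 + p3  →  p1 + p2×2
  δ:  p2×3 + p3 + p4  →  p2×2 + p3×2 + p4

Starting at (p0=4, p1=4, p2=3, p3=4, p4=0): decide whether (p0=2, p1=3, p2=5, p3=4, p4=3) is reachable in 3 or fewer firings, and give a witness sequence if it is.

YES — reachable via ⟨α, β, γ⟩ (3 firings)

step 1: fire α:  (p0=4, p1=4, p2=3, p3=4, p4=0) → (p0=4, p1=3, p2=3, p3=6, p4=3)
step 2: fire β:  (p0=4, p1=3, p2=3, p3=6, p4=3) → (p0=4, p1=2, p2=3, p3=5, p4=3)
step 3: fire γ:  (p0=4, p1=2, p2=3, p3=5, p4=3) → (p0=2, p1=3, p2=5, p3=4, p4=3)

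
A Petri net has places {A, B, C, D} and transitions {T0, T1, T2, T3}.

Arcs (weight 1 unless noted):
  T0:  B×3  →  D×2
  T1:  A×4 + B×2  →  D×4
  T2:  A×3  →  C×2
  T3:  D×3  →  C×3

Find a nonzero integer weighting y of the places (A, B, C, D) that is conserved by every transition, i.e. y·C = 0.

Incidence matrix C (rows=places, cols=transitions):
       T0   T1   T2   T3
    A   0   -4   -3    0
    B  -3   -2    0    0
    C   0    0    2    3
    D   2    4    0   -3

Candidate y = [2, 2, 3, 3]; check y·C column-wise:
  col T0: 2·0 + 2·-3 + 3·0 + 3·2 = 0
  col T1: 2·-4 + 2·-2 + 3·0 + 3·4 = 0
  col T2: 2·-3 + 2·0 + 3·2 + 3·0 = 0
  col T3: 2·0 + 2·0 + 3·3 + 3·-3 = 0

y = (A:2, B:2, C:3, D:3)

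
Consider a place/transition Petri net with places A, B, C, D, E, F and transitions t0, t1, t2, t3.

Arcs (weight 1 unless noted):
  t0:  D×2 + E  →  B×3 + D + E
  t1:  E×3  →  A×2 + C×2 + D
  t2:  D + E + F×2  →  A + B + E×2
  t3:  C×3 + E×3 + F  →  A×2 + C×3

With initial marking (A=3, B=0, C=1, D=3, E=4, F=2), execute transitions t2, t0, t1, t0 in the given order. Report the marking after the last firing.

step 1: fire t2:  (A=3, B=0, C=1, D=3, E=4, F=2) → (A=4, B=1, C=1, D=2, E=5, F=0)
step 2: fire t0:  (A=4, B=1, C=1, D=2, E=5, F=0) → (A=4, B=4, C=1, D=1, E=5, F=0)
step 3: fire t1:  (A=4, B=4, C=1, D=1, E=5, F=0) → (A=6, B=4, C=3, D=2, E=2, F=0)
step 4: fire t0:  (A=6, B=4, C=3, D=2, E=2, F=0) → (A=6, B=7, C=3, D=1, E=2, F=0)

(A=6, B=7, C=3, D=1, E=2, F=0)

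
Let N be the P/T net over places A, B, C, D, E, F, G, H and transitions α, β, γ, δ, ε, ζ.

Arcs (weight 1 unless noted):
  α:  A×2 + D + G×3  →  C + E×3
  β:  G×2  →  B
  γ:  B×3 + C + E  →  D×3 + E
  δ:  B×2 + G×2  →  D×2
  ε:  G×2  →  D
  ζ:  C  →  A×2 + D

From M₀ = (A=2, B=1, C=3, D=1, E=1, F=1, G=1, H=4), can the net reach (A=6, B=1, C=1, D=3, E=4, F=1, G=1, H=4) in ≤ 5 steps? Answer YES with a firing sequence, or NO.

NO — not reachable within 5 firings

depth 0: 1 marking
depth 1: 2 markings reached so far
depth 2: 3 markings reached so far
depth 3: 4 markings reached so far
depth 4: 4 markings reached so far
(frontier empty at depth 4; search complete)
target is not among the 4 markings reachable within 5 steps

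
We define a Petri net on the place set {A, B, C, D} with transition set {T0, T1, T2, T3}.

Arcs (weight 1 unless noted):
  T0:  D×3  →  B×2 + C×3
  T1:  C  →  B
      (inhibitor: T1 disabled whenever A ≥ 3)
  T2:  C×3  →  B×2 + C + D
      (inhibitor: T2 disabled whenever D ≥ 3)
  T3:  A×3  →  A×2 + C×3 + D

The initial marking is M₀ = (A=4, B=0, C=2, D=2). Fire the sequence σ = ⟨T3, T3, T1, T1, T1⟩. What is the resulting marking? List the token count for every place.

step 1: fire T3:  (A=4, B=0, C=2, D=2) → (A=3, B=0, C=5, D=3)
step 2: fire T3:  (A=3, B=0, C=5, D=3) → (A=2, B=0, C=8, D=4)
step 3: fire T1:  (A=2, B=0, C=8, D=4) → (A=2, B=1, C=7, D=4)
step 4: fire T1:  (A=2, B=1, C=7, D=4) → (A=2, B=2, C=6, D=4)
step 5: fire T1:  (A=2, B=2, C=6, D=4) → (A=2, B=3, C=5, D=4)

(A=2, B=3, C=5, D=4)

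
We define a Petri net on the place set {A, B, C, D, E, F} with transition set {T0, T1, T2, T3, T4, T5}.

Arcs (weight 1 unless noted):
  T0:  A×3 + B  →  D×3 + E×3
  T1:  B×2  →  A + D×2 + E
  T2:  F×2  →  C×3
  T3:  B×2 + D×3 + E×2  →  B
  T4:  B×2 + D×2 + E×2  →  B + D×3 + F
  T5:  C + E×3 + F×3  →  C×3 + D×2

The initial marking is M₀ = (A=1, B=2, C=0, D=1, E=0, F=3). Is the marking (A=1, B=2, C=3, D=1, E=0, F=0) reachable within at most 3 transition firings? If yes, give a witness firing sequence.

NO — not reachable within 3 firings

depth 0: 1 marking
depth 1: 3 markings reached so far
depth 2: 4 markings reached so far
depth 3: 4 markings reached so far
(frontier empty at depth 3; search complete)
target is not among the 4 markings reachable within 3 steps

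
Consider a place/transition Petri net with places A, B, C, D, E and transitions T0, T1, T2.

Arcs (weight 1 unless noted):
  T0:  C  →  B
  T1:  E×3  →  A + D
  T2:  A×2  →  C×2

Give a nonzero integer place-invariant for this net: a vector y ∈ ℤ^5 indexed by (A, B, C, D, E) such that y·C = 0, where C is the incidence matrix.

y = (A:1, B:1, C:1, D:-1, E:0)

Incidence matrix C (rows=places, cols=transitions):
       T0   T1   T2
    A   0    1   -2
    B   1    0    0
    C  -1    0    2
    D   0    1    0
    E   0   -3    0

Candidate y = [1, 1, 1, -1, 0]; check y·C column-wise:
  col T0: 1·0 + 1·1 + 1·-1 + -1·0 = 0
  col T1: 1·1 + 1·0 + 1·0 + -1·1 + 0·-3 = 0
  col T2: 1·-2 + 1·0 + 1·2 + -1·0 = 0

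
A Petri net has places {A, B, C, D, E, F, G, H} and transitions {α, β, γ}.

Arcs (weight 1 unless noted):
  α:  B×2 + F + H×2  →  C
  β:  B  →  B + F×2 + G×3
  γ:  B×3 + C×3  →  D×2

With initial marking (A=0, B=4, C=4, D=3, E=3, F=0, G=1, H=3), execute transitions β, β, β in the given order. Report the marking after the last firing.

(A=0, B=4, C=4, D=3, E=3, F=6, G=10, H=3)

step 1: fire β:  (A=0, B=4, C=4, D=3, E=3, F=0, G=1, H=3) → (A=0, B=4, C=4, D=3, E=3, F=2, G=4, H=3)
step 2: fire β:  (A=0, B=4, C=4, D=3, E=3, F=2, G=4, H=3) → (A=0, B=4, C=4, D=3, E=3, F=4, G=7, H=3)
step 3: fire β:  (A=0, B=4, C=4, D=3, E=3, F=4, G=7, H=3) → (A=0, B=4, C=4, D=3, E=3, F=6, G=10, H=3)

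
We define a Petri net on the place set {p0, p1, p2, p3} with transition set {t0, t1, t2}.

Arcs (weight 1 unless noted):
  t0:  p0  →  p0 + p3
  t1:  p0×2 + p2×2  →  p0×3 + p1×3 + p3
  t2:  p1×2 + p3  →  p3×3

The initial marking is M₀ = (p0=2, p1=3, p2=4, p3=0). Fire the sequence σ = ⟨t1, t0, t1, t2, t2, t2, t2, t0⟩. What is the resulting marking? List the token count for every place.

(p0=4, p1=1, p2=0, p3=12)

step 1: fire t1:  (p0=2, p1=3, p2=4, p3=0) → (p0=3, p1=6, p2=2, p3=1)
step 2: fire t0:  (p0=3, p1=6, p2=2, p3=1) → (p0=3, p1=6, p2=2, p3=2)
step 3: fire t1:  (p0=3, p1=6, p2=2, p3=2) → (p0=4, p1=9, p2=0, p3=3)
step 4: fire t2:  (p0=4, p1=9, p2=0, p3=3) → (p0=4, p1=7, p2=0, p3=5)
step 5: fire t2:  (p0=4, p1=7, p2=0, p3=5) → (p0=4, p1=5, p2=0, p3=7)
step 6: fire t2:  (p0=4, p1=5, p2=0, p3=7) → (p0=4, p1=3, p2=0, p3=9)
step 7: fire t2:  (p0=4, p1=3, p2=0, p3=9) → (p0=4, p1=1, p2=0, p3=11)
step 8: fire t0:  (p0=4, p1=1, p2=0, p3=11) → (p0=4, p1=1, p2=0, p3=12)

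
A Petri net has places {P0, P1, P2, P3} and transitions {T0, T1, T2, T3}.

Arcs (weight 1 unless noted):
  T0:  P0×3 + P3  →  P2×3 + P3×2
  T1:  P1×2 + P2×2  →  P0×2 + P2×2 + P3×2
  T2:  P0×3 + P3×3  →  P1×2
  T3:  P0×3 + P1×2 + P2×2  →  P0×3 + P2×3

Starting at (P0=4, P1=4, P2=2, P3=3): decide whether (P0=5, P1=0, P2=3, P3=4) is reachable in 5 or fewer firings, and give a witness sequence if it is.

step 1: fire T1:  (P0=4, P1=4, P2=2, P3=3) → (P0=6, P1=2, P2=2, P3=5)
step 2: fire T1:  (P0=6, P1=2, P2=2, P3=5) → (P0=8, P1=0, P2=2, P3=7)
step 3: fire T2:  (P0=8, P1=0, P2=2, P3=7) → (P0=5, P1=2, P2=2, P3=4)
step 4: fire T3:  (P0=5, P1=2, P2=2, P3=4) → (P0=5, P1=0, P2=3, P3=4)

YES — reachable via ⟨T1, T1, T2, T3⟩ (4 firings)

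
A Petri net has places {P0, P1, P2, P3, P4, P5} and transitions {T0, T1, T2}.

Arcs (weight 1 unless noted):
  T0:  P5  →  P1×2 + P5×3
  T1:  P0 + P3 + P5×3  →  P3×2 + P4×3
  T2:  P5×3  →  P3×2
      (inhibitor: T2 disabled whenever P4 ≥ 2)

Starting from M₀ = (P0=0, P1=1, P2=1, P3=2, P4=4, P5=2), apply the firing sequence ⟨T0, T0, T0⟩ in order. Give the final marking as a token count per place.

(P0=0, P1=7, P2=1, P3=2, P4=4, P5=8)

step 1: fire T0:  (P0=0, P1=1, P2=1, P3=2, P4=4, P5=2) → (P0=0, P1=3, P2=1, P3=2, P4=4, P5=4)
step 2: fire T0:  (P0=0, P1=3, P2=1, P3=2, P4=4, P5=4) → (P0=0, P1=5, P2=1, P3=2, P4=4, P5=6)
step 3: fire T0:  (P0=0, P1=5, P2=1, P3=2, P4=4, P5=6) → (P0=0, P1=7, P2=1, P3=2, P4=4, P5=8)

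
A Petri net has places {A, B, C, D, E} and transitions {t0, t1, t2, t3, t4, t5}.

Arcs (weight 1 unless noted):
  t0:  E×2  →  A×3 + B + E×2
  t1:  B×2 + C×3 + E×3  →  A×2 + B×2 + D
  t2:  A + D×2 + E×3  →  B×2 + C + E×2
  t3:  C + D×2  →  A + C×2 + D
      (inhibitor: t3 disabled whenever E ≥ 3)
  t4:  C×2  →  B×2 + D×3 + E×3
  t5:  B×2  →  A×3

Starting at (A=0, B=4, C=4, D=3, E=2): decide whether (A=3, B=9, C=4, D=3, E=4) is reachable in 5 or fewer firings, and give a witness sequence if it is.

YES — reachable via ⟨t0, t3, t4, t2⟩ (4 firings)

step 1: fire t0:  (A=0, B=4, C=4, D=3, E=2) → (A=3, B=5, C=4, D=3, E=2)
step 2: fire t3:  (A=3, B=5, C=4, D=3, E=2) → (A=4, B=5, C=5, D=2, E=2)
step 3: fire t4:  (A=4, B=5, C=5, D=2, E=2) → (A=4, B=7, C=3, D=5, E=5)
step 4: fire t2:  (A=4, B=7, C=3, D=5, E=5) → (A=3, B=9, C=4, D=3, E=4)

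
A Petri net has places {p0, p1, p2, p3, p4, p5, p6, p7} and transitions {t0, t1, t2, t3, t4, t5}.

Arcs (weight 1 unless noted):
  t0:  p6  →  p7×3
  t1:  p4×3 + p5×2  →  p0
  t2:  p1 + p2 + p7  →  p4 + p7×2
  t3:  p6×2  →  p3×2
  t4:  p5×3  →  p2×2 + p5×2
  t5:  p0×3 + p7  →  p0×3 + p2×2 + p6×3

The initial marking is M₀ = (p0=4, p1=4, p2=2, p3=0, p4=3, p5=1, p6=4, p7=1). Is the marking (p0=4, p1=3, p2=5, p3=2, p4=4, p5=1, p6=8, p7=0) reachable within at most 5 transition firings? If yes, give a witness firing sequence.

YES — reachable via ⟨t2, t3, t5, t5⟩ (4 firings)

step 1: fire t2:  (p0=4, p1=4, p2=2, p3=0, p4=3, p5=1, p6=4, p7=1) → (p0=4, p1=3, p2=1, p3=0, p4=4, p5=1, p6=4, p7=2)
step 2: fire t3:  (p0=4, p1=3, p2=1, p3=0, p4=4, p5=1, p6=4, p7=2) → (p0=4, p1=3, p2=1, p3=2, p4=4, p5=1, p6=2, p7=2)
step 3: fire t5:  (p0=4, p1=3, p2=1, p3=2, p4=4, p5=1, p6=2, p7=2) → (p0=4, p1=3, p2=3, p3=2, p4=4, p5=1, p6=5, p7=1)
step 4: fire t5:  (p0=4, p1=3, p2=3, p3=2, p4=4, p5=1, p6=5, p7=1) → (p0=4, p1=3, p2=5, p3=2, p4=4, p5=1, p6=8, p7=0)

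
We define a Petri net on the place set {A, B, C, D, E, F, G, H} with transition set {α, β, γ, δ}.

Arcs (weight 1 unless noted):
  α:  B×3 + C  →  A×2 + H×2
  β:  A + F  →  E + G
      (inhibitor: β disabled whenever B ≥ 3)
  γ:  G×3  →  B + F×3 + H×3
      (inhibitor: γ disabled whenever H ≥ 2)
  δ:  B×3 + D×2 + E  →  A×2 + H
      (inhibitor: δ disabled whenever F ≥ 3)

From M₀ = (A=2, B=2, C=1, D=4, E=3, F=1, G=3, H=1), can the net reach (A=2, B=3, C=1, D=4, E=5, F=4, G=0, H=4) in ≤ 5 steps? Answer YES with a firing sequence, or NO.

depth 0: 1 marking
depth 1: 3 markings reached so far
depth 2: 5 markings reached so far
depth 3: 6 markings reached so far
depth 4: 7 markings reached so far
depth 5: 8 markings reached so far
target is not among the 8 markings reachable within 5 steps

NO — not reachable within 5 firings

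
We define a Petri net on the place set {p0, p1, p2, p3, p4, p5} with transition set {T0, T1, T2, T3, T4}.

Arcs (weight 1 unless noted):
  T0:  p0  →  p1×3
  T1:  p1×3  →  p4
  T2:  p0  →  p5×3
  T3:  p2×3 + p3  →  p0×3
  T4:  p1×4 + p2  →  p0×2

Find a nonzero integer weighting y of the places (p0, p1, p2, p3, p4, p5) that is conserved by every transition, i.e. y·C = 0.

y = (p0:3, p1:1, p2:2, p3:3, p4:3, p5:1)

Incidence matrix C (rows=places, cols=transitions):
       T0   T1   T2   T3   T4
   p0  -1    0   -1    3    2
   p1   3   -3    0    0   -4
   p2   0    0    0   -3   -1
   p3   0    0    0   -1    0
   p4   0    1    0    0    0
   p5   0    0    3    0    0

Candidate y = [3, 1, 2, 3, 3, 1]; check y·C column-wise:
  col T0: 3·-1 + 1·3 + 2·0 + 3·0 + 3·0 + 1·0 = 0
  col T1: 3·0 + 1·-3 + 2·0 + 3·0 + 3·1 + 1·0 = 0
  col T2: 3·-1 + 1·0 + 2·0 + 3·0 + 3·0 + 1·3 = 0
  col T3: 3·3 + 1·0 + 2·-3 + 3·-1 + 3·0 + 1·0 = 0
  col T4: 3·2 + 1·-4 + 2·-1 + 3·0 + 3·0 + 1·0 = 0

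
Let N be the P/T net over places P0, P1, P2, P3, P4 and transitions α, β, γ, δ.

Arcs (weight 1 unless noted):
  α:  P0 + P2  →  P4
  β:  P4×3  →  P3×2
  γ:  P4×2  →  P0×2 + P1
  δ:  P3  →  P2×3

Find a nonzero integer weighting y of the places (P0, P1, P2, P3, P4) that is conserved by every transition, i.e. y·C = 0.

Incidence matrix C (rows=places, cols=transitions):
        α    β    γ    δ
   P0  -1    0    2    0
   P1   0    0    1    0
   P2  -1    0    0    3
   P3   0    2    0   -1
   P4   1   -3   -2    0

Candidate y = [1, 2, 1, 3, 2]; check y·C column-wise:
  col α: 1·-1 + 2·0 + 1·-1 + 3·0 + 2·1 = 0
  col β: 1·0 + 2·0 + 1·0 + 3·2 + 2·-3 = 0
  col γ: 1·2 + 2·1 + 1·0 + 3·0 + 2·-2 = 0
  col δ: 1·0 + 2·0 + 1·3 + 3·-1 + 2·0 = 0

y = (P0:1, P1:2, P2:1, P3:3, P4:2)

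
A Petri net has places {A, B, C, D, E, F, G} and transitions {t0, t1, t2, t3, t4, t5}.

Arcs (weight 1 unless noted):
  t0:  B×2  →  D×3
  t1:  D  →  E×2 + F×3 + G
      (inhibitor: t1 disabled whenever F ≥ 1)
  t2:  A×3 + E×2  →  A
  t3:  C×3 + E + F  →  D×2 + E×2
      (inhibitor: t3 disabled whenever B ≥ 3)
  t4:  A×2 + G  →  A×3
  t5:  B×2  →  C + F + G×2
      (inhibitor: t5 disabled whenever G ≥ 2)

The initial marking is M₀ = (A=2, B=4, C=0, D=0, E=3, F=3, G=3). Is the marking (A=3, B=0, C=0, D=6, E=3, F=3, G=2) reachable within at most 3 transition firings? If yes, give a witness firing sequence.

YES — reachable via ⟨t0, t0, t4⟩ (3 firings)

step 1: fire t0:  (A=2, B=4, C=0, D=0, E=3, F=3, G=3) → (A=2, B=2, C=0, D=3, E=3, F=3, G=3)
step 2: fire t0:  (A=2, B=2, C=0, D=3, E=3, F=3, G=3) → (A=2, B=0, C=0, D=6, E=3, F=3, G=3)
step 3: fire t4:  (A=2, B=0, C=0, D=6, E=3, F=3, G=3) → (A=3, B=0, C=0, D=6, E=3, F=3, G=2)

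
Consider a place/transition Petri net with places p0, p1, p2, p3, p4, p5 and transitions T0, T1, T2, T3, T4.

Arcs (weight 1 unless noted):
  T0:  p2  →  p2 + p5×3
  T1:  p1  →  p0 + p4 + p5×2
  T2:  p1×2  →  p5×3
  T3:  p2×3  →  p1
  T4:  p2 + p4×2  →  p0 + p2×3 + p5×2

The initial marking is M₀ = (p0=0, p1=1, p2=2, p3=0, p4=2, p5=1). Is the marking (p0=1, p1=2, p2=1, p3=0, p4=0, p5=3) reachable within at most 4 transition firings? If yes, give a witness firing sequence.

step 1: fire T4:  (p0=0, p1=1, p2=2, p3=0, p4=2, p5=1) → (p0=1, p1=1, p2=4, p3=0, p4=0, p5=3)
step 2: fire T3:  (p0=1, p1=1, p2=4, p3=0, p4=0, p5=3) → (p0=1, p1=2, p2=1, p3=0, p4=0, p5=3)

YES — reachable via ⟨T4, T3⟩ (2 firings)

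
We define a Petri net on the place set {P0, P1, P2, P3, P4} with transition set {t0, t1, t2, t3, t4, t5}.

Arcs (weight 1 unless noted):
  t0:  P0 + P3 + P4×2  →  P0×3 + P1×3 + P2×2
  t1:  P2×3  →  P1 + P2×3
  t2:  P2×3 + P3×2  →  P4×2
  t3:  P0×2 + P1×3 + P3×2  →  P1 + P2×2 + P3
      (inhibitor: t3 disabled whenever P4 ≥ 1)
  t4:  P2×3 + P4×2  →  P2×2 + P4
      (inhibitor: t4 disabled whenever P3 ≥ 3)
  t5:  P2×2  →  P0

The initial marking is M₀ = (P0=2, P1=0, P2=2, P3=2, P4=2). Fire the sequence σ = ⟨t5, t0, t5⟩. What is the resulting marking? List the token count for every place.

(P0=6, P1=3, P2=0, P3=1, P4=0)

step 1: fire t5:  (P0=2, P1=0, P2=2, P3=2, P4=2) → (P0=3, P1=0, P2=0, P3=2, P4=2)
step 2: fire t0:  (P0=3, P1=0, P2=0, P3=2, P4=2) → (P0=5, P1=3, P2=2, P3=1, P4=0)
step 3: fire t5:  (P0=5, P1=3, P2=2, P3=1, P4=0) → (P0=6, P1=3, P2=0, P3=1, P4=0)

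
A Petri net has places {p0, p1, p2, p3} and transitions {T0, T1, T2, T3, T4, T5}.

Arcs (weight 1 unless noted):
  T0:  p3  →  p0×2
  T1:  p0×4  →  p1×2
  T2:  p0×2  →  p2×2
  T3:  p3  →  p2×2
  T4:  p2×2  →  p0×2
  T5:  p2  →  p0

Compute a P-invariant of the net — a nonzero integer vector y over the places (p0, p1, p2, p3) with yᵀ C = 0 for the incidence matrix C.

Incidence matrix C (rows=places, cols=transitions):
       T0   T1   T2   T3   T4   T5
   p0   2   -4   -2    0    2    1
   p1   0    2    0    0    0    0
   p2   0    0    2    2   -2   -1
   p3  -1    0    0   -1    0    0

Candidate y = [1, 2, 1, 2]; check y·C column-wise:
  col T0: 1·2 + 2·0 + 1·0 + 2·-1 = 0
  col T1: 1·-4 + 2·2 + 1·0 + 2·0 = 0
  col T2: 1·-2 + 2·0 + 1·2 + 2·0 = 0
  col T3: 1·0 + 2·0 + 1·2 + 2·-1 = 0
  col T4: 1·2 + 2·0 + 1·-2 + 2·0 = 0
  col T5: 1·1 + 2·0 + 1·-1 + 2·0 = 0

y = (p0:1, p1:2, p2:1, p3:2)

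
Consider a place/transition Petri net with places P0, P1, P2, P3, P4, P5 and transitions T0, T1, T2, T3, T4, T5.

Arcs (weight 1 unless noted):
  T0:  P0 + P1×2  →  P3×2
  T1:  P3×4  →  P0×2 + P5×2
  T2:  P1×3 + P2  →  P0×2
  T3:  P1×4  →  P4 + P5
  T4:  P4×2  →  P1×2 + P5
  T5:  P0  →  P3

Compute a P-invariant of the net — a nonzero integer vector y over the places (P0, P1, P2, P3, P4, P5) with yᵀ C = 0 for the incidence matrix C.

Incidence matrix C (rows=places, cols=transitions):
       T0   T1   T2   T3   T4   T5
   P0  -1    2    2    0    0   -1
   P1  -2    0   -3   -4    2    0
   P2   0    0   -1    0    0    0
   P3   2   -4    0    0    0    1
   P4   0    0    0    1   -2    0
   P5   0    2    0    1    1    0

Candidate y = [2, 1, 1, 2, 2, 2]; check y·C column-wise:
  col T0: 2·-1 + 1·-2 + 1·0 + 2·2 + 2·0 + 2·0 = 0
  col T1: 2·2 + 1·0 + 1·0 + 2·-4 + 2·0 + 2·2 = 0
  col T2: 2·2 + 1·-3 + 1·-1 + 2·0 + 2·0 + 2·0 = 0
  col T3: 2·0 + 1·-4 + 1·0 + 2·0 + 2·1 + 2·1 = 0
  col T4: 2·0 + 1·2 + 1·0 + 2·0 + 2·-2 + 2·1 = 0
  col T5: 2·-1 + 1·0 + 1·0 + 2·1 + 2·0 + 2·0 = 0

y = (P0:2, P1:1, P2:1, P3:2, P4:2, P5:2)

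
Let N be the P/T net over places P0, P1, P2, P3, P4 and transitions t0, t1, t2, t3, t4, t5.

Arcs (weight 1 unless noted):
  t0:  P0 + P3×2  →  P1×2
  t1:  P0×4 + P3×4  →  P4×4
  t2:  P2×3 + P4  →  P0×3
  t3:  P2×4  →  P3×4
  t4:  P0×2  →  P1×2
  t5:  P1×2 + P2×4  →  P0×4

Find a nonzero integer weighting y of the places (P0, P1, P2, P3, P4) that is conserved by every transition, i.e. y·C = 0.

Incidence matrix C (rows=places, cols=transitions):
       t0   t1   t2   t3   t4   t5
   P0  -1   -4    3    0   -2    4
   P1   2    0    0    0    2   -2
   P2   0    0   -3   -4    0   -4
   P3  -2   -4    0    4    0    0
   P4   0    4   -1    0    0    0

Candidate y = [2, 2, 1, 1, 3]; check y·C column-wise:
  col t0: 2·-1 + 2·2 + 1·0 + 1·-2 + 3·0 = 0
  col t1: 2·-4 + 2·0 + 1·0 + 1·-4 + 3·4 = 0
  col t2: 2·3 + 2·0 + 1·-3 + 1·0 + 3·-1 = 0
  col t3: 2·0 + 2·0 + 1·-4 + 1·4 + 3·0 = 0
  col t4: 2·-2 + 2·2 + 1·0 + 1·0 + 3·0 = 0
  col t5: 2·4 + 2·-2 + 1·-4 + 1·0 + 3·0 = 0

y = (P0:2, P1:2, P2:1, P3:1, P4:3)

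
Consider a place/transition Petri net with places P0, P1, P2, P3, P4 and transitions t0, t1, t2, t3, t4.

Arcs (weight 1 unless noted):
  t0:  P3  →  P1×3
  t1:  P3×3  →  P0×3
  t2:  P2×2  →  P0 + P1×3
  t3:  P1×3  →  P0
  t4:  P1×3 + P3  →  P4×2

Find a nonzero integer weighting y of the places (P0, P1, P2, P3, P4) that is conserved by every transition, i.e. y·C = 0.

y = (P0:3, P1:1, P2:3, P3:3, P4:3)

Incidence matrix C (rows=places, cols=transitions):
       t0   t1   t2   t3   t4
   P0   0    3    1    1    0
   P1   3    0    3   -3   -3
   P2   0    0   -2    0    0
   P3  -1   -3    0    0   -1
   P4   0    0    0    0    2

Candidate y = [3, 1, 3, 3, 3]; check y·C column-wise:
  col t0: 3·0 + 1·3 + 3·0 + 3·-1 + 3·0 = 0
  col t1: 3·3 + 1·0 + 3·0 + 3·-3 + 3·0 = 0
  col t2: 3·1 + 1·3 + 3·-2 + 3·0 + 3·0 = 0
  col t3: 3·1 + 1·-3 + 3·0 + 3·0 + 3·0 = 0
  col t4: 3·0 + 1·-3 + 3·0 + 3·-1 + 3·2 = 0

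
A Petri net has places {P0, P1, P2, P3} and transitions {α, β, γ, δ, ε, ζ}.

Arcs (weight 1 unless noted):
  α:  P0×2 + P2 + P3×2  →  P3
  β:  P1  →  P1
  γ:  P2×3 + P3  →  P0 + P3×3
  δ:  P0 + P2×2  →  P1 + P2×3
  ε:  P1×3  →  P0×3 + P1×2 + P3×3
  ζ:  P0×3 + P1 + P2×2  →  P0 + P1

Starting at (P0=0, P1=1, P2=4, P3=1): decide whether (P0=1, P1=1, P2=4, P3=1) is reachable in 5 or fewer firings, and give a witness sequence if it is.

NO — not reachable within 5 firings

depth 0: 1 marking
depth 1: 2 markings reached so far
depth 2: 2 markings reached so far
(frontier empty at depth 2; search complete)
target is not among the 2 markings reachable within 5 steps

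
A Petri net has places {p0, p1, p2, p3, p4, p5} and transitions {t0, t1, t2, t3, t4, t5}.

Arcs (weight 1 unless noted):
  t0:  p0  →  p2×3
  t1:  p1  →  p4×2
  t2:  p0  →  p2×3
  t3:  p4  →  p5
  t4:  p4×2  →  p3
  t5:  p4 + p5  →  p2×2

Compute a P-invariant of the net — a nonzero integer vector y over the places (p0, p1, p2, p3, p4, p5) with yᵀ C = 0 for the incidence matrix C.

y = (p0:3, p1:2, p2:1, p3:2, p4:1, p5:1)

Incidence matrix C (rows=places, cols=transitions):
       t0   t1   t2   t3   t4   t5
   p0  -1    0   -1    0    0    0
   p1   0   -1    0    0    0    0
   p2   3    0    3    0    0    2
   p3   0    0    0    0    1    0
   p4   0    2    0   -1   -2   -1
   p5   0    0    0    1    0   -1

Candidate y = [3, 2, 1, 2, 1, 1]; check y·C column-wise:
  col t0: 3·-1 + 2·0 + 1·3 + 2·0 + 1·0 + 1·0 = 0
  col t1: 3·0 + 2·-1 + 1·0 + 2·0 + 1·2 + 1·0 = 0
  col t2: 3·-1 + 2·0 + 1·3 + 2·0 + 1·0 + 1·0 = 0
  col t3: 3·0 + 2·0 + 1·0 + 2·0 + 1·-1 + 1·1 = 0
  col t4: 3·0 + 2·0 + 1·0 + 2·1 + 1·-2 + 1·0 = 0
  col t5: 3·0 + 2·0 + 1·2 + 2·0 + 1·-1 + 1·-1 = 0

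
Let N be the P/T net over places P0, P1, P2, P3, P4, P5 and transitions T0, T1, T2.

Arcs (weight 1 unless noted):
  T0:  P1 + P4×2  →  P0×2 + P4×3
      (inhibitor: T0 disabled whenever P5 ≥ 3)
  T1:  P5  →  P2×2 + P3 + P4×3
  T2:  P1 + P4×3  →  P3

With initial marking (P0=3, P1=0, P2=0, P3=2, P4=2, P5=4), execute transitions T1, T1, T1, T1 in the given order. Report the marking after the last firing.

step 1: fire T1:  (P0=3, P1=0, P2=0, P3=2, P4=2, P5=4) → (P0=3, P1=0, P2=2, P3=3, P4=5, P5=3)
step 2: fire T1:  (P0=3, P1=0, P2=2, P3=3, P4=5, P5=3) → (P0=3, P1=0, P2=4, P3=4, P4=8, P5=2)
step 3: fire T1:  (P0=3, P1=0, P2=4, P3=4, P4=8, P5=2) → (P0=3, P1=0, P2=6, P3=5, P4=11, P5=1)
step 4: fire T1:  (P0=3, P1=0, P2=6, P3=5, P4=11, P5=1) → (P0=3, P1=0, P2=8, P3=6, P4=14, P5=0)

(P0=3, P1=0, P2=8, P3=6, P4=14, P5=0)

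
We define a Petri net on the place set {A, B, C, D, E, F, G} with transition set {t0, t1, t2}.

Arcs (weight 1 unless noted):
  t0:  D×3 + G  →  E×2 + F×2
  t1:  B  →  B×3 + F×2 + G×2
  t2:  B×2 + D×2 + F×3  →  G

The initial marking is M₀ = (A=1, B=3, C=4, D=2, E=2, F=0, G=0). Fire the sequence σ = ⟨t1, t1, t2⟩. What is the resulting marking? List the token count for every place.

(A=1, B=5, C=4, D=0, E=2, F=1, G=5)

step 1: fire t1:  (A=1, B=3, C=4, D=2, E=2, F=0, G=0) → (A=1, B=5, C=4, D=2, E=2, F=2, G=2)
step 2: fire t1:  (A=1, B=5, C=4, D=2, E=2, F=2, G=2) → (A=1, B=7, C=4, D=2, E=2, F=4, G=4)
step 3: fire t2:  (A=1, B=7, C=4, D=2, E=2, F=4, G=4) → (A=1, B=5, C=4, D=0, E=2, F=1, G=5)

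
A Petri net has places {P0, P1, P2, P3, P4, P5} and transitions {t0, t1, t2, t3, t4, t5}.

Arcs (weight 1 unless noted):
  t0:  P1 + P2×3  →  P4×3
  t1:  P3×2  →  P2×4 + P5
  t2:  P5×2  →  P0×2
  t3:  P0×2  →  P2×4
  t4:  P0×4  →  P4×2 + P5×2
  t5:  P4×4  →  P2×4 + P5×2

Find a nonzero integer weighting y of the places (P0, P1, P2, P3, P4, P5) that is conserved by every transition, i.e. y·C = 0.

Incidence matrix C (rows=places, cols=transitions):
       t0   t1   t2   t3   t4   t5
   P0   0    0    2   -2   -4    0
   P1  -1    0    0    0    0    0
   P2  -3    4    0    4    0    4
   P3   0   -2    0    0    0    0
   P4   3    0    0    0    2   -4
   P5   0    1   -2    0    2    2

Candidate y = [2, 3, 1, 3, 2, 2]; check y·C column-wise:
  col t0: 2·0 + 3·-1 + 1·-3 + 3·0 + 2·3 + 2·0 = 0
  col t1: 2·0 + 3·0 + 1·4 + 3·-2 + 2·0 + 2·1 = 0
  col t2: 2·2 + 3·0 + 1·0 + 3·0 + 2·0 + 2·-2 = 0
  col t3: 2·-2 + 3·0 + 1·4 + 3·0 + 2·0 + 2·0 = 0
  col t4: 2·-4 + 3·0 + 1·0 + 3·0 + 2·2 + 2·2 = 0
  col t5: 2·0 + 3·0 + 1·4 + 3·0 + 2·-4 + 2·2 = 0

y = (P0:2, P1:3, P2:1, P3:3, P4:2, P5:2)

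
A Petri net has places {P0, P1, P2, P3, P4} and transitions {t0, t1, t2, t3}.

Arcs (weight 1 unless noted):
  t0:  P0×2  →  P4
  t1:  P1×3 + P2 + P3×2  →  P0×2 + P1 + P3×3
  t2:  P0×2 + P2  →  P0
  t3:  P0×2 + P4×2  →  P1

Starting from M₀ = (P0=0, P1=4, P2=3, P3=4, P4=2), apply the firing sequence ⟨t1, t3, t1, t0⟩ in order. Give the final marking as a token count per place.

step 1: fire t1:  (P0=0, P1=4, P2=3, P3=4, P4=2) → (P0=2, P1=2, P2=2, P3=5, P4=2)
step 2: fire t3:  (P0=2, P1=2, P2=2, P3=5, P4=2) → (P0=0, P1=3, P2=2, P3=5, P4=0)
step 3: fire t1:  (P0=0, P1=3, P2=2, P3=5, P4=0) → (P0=2, P1=1, P2=1, P3=6, P4=0)
step 4: fire t0:  (P0=2, P1=1, P2=1, P3=6, P4=0) → (P0=0, P1=1, P2=1, P3=6, P4=1)

(P0=0, P1=1, P2=1, P3=6, P4=1)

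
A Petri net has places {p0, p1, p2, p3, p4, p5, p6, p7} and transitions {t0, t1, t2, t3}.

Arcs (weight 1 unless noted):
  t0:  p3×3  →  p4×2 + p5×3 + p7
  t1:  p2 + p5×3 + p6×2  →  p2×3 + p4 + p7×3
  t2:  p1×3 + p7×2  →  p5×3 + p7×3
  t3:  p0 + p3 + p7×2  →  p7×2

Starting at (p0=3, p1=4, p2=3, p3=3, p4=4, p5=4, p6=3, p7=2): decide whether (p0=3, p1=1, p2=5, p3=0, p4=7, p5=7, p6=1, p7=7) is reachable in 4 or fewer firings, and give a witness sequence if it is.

step 1: fire t0:  (p0=3, p1=4, p2=3, p3=3, p4=4, p5=4, p6=3, p7=2) → (p0=3, p1=4, p2=3, p3=0, p4=6, p5=7, p6=3, p7=3)
step 2: fire t1:  (p0=3, p1=4, p2=3, p3=0, p4=6, p5=7, p6=3, p7=3) → (p0=3, p1=4, p2=5, p3=0, p4=7, p5=4, p6=1, p7=6)
step 3: fire t2:  (p0=3, p1=4, p2=5, p3=0, p4=7, p5=4, p6=1, p7=6) → (p0=3, p1=1, p2=5, p3=0, p4=7, p5=7, p6=1, p7=7)

YES — reachable via ⟨t0, t1, t2⟩ (3 firings)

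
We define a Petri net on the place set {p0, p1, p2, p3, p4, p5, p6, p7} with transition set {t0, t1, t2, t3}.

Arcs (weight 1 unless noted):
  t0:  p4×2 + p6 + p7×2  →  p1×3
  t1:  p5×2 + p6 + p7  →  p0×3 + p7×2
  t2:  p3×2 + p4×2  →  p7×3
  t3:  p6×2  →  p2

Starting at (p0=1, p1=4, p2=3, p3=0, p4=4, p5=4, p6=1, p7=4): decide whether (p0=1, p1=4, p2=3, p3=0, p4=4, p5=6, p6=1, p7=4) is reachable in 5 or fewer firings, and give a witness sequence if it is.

NO — not reachable within 5 firings

depth 0: 1 marking
depth 1: 3 markings reached so far
depth 2: 3 markings reached so far
(frontier empty at depth 2; search complete)
target is not among the 3 markings reachable within 5 steps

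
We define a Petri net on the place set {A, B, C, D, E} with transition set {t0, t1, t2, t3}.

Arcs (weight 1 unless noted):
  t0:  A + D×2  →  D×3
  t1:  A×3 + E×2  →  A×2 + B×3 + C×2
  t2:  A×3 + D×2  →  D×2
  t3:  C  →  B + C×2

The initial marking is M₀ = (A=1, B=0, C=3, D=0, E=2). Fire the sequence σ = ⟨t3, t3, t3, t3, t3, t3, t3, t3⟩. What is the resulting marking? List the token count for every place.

(A=1, B=8, C=11, D=0, E=2)

step 1: fire t3:  (A=1, B=0, C=3, D=0, E=2) → (A=1, B=1, C=4, D=0, E=2)
step 2: fire t3:  (A=1, B=1, C=4, D=0, E=2) → (A=1, B=2, C=5, D=0, E=2)
step 3: fire t3:  (A=1, B=2, C=5, D=0, E=2) → (A=1, B=3, C=6, D=0, E=2)
step 4: fire t3:  (A=1, B=3, C=6, D=0, E=2) → (A=1, B=4, C=7, D=0, E=2)
step 5: fire t3:  (A=1, B=4, C=7, D=0, E=2) → (A=1, B=5, C=8, D=0, E=2)
step 6: fire t3:  (A=1, B=5, C=8, D=0, E=2) → (A=1, B=6, C=9, D=0, E=2)
step 7: fire t3:  (A=1, B=6, C=9, D=0, E=2) → (A=1, B=7, C=10, D=0, E=2)
step 8: fire t3:  (A=1, B=7, C=10, D=0, E=2) → (A=1, B=8, C=11, D=0, E=2)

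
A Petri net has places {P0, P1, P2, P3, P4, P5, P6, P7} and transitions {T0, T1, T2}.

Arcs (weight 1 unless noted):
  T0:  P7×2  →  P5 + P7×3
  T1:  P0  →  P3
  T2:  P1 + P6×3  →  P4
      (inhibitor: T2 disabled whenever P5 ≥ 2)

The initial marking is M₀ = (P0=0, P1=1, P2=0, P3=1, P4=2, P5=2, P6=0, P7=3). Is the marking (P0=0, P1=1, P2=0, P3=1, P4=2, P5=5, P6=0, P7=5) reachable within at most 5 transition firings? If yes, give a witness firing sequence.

NO — not reachable within 5 firings

depth 0: 1 marking
depth 1: 2 markings reached so far
depth 2: 3 markings reached so far
depth 3: 4 markings reached so far
depth 4: 5 markings reached so far
depth 5: 6 markings reached so far
target is not among the 6 markings reachable within 5 steps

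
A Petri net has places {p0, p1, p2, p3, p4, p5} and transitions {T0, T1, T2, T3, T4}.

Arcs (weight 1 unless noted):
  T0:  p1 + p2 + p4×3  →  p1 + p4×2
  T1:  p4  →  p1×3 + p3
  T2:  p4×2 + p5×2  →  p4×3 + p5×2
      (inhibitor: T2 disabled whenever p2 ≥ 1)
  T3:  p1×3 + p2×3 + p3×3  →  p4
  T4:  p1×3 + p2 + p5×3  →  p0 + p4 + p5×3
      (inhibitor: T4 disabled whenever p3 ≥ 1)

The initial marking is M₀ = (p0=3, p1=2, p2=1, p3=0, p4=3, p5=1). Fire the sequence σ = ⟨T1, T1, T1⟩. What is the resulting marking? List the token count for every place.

(p0=3, p1=11, p2=1, p3=3, p4=0, p5=1)

step 1: fire T1:  (p0=3, p1=2, p2=1, p3=0, p4=3, p5=1) → (p0=3, p1=5, p2=1, p3=1, p4=2, p5=1)
step 2: fire T1:  (p0=3, p1=5, p2=1, p3=1, p4=2, p5=1) → (p0=3, p1=8, p2=1, p3=2, p4=1, p5=1)
step 3: fire T1:  (p0=3, p1=8, p2=1, p3=2, p4=1, p5=1) → (p0=3, p1=11, p2=1, p3=3, p4=0, p5=1)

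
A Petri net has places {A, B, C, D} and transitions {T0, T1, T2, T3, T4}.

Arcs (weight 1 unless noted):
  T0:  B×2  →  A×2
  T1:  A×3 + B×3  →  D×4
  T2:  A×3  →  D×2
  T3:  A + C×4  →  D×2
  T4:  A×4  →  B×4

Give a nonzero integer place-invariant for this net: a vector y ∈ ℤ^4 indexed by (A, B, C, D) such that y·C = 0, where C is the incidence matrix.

Incidence matrix C (rows=places, cols=transitions):
       T0   T1   T2   T3   T4
    A   2   -3   -3   -1   -4
    B  -2   -3    0    0    4
    C   0    0    0   -4    0
    D   0    4    2    2    0

Candidate y = [2, 2, 1, 3]; check y·C column-wise:
  col T0: 2·2 + 2·-2 + 1·0 + 3·0 = 0
  col T1: 2·-3 + 2·-3 + 1·0 + 3·4 = 0
  col T2: 2·-3 + 2·0 + 1·0 + 3·2 = 0
  col T3: 2·-1 + 2·0 + 1·-4 + 3·2 = 0
  col T4: 2·-4 + 2·4 + 1·0 + 3·0 = 0

y = (A:2, B:2, C:1, D:3)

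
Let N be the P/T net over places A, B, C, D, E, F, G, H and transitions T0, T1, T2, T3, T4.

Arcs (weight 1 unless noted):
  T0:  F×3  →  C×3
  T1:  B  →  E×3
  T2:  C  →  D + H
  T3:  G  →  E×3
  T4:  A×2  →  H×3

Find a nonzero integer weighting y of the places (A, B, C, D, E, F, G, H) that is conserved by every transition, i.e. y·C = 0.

Incidence matrix C (rows=places, cols=transitions):
       T0   T1   T2   T3   T4
    A   0    0    0    0   -2
    B   0   -1    0    0    0
    C   3    0   -1    0    0
    D   0    0    1    0    0
    E   0    3    0    3    0
    F  -3    0    0    0    0
    G   0    0    0   -1    0
    H   0    0    1    0    3

Candidate y = [0, 0, 1, 1, 0, 1, 0, 0]; check y·C column-wise:
  col T0: 1·3 + 1·0 + 1·-3 = 0
  col T1: 0·-1 + 1·0 + 1·0 + 0·3 + 1·0 = 0
  col T2: 1·-1 + 1·1 + 1·0 + 0·1 = 0
  col T3: 1·0 + 1·0 + 0·3 + 1·0 + 0·-1 = 0
  col T4: 0·-2 + 1·0 + 1·0 + 1·0 + 0·3 = 0

y = (A:0, B:0, C:1, D:1, E:0, F:1, G:0, H:0)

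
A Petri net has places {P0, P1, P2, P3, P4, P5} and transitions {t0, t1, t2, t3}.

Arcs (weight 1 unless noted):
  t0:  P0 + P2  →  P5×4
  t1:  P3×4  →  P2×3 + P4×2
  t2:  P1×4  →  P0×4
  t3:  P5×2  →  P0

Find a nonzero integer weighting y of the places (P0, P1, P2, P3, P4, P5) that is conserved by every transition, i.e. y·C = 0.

Incidence matrix C (rows=places, cols=transitions):
       t0   t1   t2   t3
   P0  -1    0    4    1
   P1   0    0   -4    0
   P2  -1    3    0    0
   P3   0   -4    0    0
   P4   0    2    0    0
   P5   4    0    0   -2

Candidate y = [0, 0, 0, 1, 2, 0]; check y·C column-wise:
  col t0: 0·-1 + 0·-1 + 1·0 + 2·0 + 0·4 = 0
  col t1: 0·3 + 1·-4 + 2·2 = 0
  col t2: 0·4 + 0·-4 + 1·0 + 2·0 = 0
  col t3: 0·1 + 1·0 + 2·0 + 0·-2 = 0

y = (P0:0, P1:0, P2:0, P3:1, P4:2, P5:0)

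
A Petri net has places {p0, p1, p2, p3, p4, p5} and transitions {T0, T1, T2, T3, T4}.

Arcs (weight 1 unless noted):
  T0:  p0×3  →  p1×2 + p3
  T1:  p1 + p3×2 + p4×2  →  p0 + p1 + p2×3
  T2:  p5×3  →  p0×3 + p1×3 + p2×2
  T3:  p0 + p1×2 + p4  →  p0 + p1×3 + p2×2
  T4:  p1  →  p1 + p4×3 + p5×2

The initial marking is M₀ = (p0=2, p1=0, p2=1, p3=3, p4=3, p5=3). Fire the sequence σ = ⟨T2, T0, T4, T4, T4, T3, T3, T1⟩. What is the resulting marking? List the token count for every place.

step 1: fire T2:  (p0=2, p1=0, p2=1, p3=3, p4=3, p5=3) → (p0=5, p1=3, p2=3, p3=3, p4=3, p5=0)
step 2: fire T0:  (p0=5, p1=3, p2=3, p3=3, p4=3, p5=0) → (p0=2, p1=5, p2=3, p3=4, p4=3, p5=0)
step 3: fire T4:  (p0=2, p1=5, p2=3, p3=4, p4=3, p5=0) → (p0=2, p1=5, p2=3, p3=4, p4=6, p5=2)
step 4: fire T4:  (p0=2, p1=5, p2=3, p3=4, p4=6, p5=2) → (p0=2, p1=5, p2=3, p3=4, p4=9, p5=4)
step 5: fire T4:  (p0=2, p1=5, p2=3, p3=4, p4=9, p5=4) → (p0=2, p1=5, p2=3, p3=4, p4=12, p5=6)
step 6: fire T3:  (p0=2, p1=5, p2=3, p3=4, p4=12, p5=6) → (p0=2, p1=6, p2=5, p3=4, p4=11, p5=6)
step 7: fire T3:  (p0=2, p1=6, p2=5, p3=4, p4=11, p5=6) → (p0=2, p1=7, p2=7, p3=4, p4=10, p5=6)
step 8: fire T1:  (p0=2, p1=7, p2=7, p3=4, p4=10, p5=6) → (p0=3, p1=7, p2=10, p3=2, p4=8, p5=6)

(p0=3, p1=7, p2=10, p3=2, p4=8, p5=6)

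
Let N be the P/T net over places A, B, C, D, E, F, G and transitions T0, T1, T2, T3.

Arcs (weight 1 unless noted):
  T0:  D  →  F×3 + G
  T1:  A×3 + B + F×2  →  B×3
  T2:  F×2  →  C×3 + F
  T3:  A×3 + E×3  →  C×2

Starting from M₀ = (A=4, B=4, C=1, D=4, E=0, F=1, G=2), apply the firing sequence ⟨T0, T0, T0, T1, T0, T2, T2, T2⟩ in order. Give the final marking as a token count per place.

(A=1, B=6, C=10, D=0, E=0, F=8, G=6)

step 1: fire T0:  (A=4, B=4, C=1, D=4, E=0, F=1, G=2) → (A=4, B=4, C=1, D=3, E=0, F=4, G=3)
step 2: fire T0:  (A=4, B=4, C=1, D=3, E=0, F=4, G=3) → (A=4, B=4, C=1, D=2, E=0, F=7, G=4)
step 3: fire T0:  (A=4, B=4, C=1, D=2, E=0, F=7, G=4) → (A=4, B=4, C=1, D=1, E=0, F=10, G=5)
step 4: fire T1:  (A=4, B=4, C=1, D=1, E=0, F=10, G=5) → (A=1, B=6, C=1, D=1, E=0, F=8, G=5)
step 5: fire T0:  (A=1, B=6, C=1, D=1, E=0, F=8, G=5) → (A=1, B=6, C=1, D=0, E=0, F=11, G=6)
step 6: fire T2:  (A=1, B=6, C=1, D=0, E=0, F=11, G=6) → (A=1, B=6, C=4, D=0, E=0, F=10, G=6)
step 7: fire T2:  (A=1, B=6, C=4, D=0, E=0, F=10, G=6) → (A=1, B=6, C=7, D=0, E=0, F=9, G=6)
step 8: fire T2:  (A=1, B=6, C=7, D=0, E=0, F=9, G=6) → (A=1, B=6, C=10, D=0, E=0, F=8, G=6)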